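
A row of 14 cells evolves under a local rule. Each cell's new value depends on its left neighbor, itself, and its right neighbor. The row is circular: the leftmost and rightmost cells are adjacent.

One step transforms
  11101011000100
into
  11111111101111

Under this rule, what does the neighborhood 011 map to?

At position 0 the neighborhood is 011; the next row has 1 there.

1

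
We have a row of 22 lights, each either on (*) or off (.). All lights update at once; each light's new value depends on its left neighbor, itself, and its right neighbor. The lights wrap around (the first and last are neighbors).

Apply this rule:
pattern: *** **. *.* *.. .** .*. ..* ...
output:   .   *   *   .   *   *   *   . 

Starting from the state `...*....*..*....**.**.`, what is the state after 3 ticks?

**.*.**....*.***...**.

..**...**.**...******.
.***..******..**....*.
**.*.**....*.***...**.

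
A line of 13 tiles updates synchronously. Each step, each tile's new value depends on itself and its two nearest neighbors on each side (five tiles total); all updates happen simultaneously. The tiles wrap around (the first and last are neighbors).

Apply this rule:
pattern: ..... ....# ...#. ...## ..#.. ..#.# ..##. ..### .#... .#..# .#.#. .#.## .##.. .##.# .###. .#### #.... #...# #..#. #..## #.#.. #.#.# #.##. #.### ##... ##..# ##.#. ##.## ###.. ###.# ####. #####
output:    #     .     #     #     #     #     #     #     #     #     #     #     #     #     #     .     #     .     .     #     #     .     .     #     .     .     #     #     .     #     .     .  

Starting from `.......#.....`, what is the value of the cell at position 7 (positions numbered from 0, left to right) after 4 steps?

#####.#######
....###......
##.###..#####
.####..##....
position 7 holds #

#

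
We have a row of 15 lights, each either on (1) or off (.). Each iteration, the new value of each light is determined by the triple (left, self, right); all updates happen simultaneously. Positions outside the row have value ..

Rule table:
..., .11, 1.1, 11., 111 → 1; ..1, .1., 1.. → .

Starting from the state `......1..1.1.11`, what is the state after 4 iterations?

111111111..1111

11111.....1.111
11111.111..1111
111111111..1111
111111111..1111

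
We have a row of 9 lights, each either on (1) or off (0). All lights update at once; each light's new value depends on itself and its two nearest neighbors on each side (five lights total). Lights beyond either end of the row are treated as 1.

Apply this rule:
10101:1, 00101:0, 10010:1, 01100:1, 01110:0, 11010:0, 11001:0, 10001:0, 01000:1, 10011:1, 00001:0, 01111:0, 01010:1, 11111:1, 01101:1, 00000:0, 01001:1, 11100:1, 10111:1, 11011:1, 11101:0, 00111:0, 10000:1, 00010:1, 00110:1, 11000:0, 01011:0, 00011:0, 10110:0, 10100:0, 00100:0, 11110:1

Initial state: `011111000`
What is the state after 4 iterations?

011011011

iteration 1: 110111000
iteration 2: 101101000
iteration 3: 010100100
iteration 4: 011011011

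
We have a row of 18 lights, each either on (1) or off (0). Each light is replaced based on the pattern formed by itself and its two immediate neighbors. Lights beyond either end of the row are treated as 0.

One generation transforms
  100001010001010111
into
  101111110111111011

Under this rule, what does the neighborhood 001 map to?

At position 4 the neighborhood is 001; the next row has 1 there.

1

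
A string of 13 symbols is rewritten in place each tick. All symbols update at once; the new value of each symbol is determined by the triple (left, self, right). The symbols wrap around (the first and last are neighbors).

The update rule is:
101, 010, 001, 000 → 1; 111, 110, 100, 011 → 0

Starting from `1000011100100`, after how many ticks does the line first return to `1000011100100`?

26

1011100001101
0100001110010
1101110000110
0010000111001
0110111000011
1001000011100
1011011100001
0100100001110
1101101110000
0010010000111
0110110111000
1001001000011
0011011011100
1100100100001
0001101101110
1110010010000
0000110110111
0111001001000
1000011011011
0011100100100
1100001101101
0001110010010
1110000110110
0000111001001
0111000011011
1000011100100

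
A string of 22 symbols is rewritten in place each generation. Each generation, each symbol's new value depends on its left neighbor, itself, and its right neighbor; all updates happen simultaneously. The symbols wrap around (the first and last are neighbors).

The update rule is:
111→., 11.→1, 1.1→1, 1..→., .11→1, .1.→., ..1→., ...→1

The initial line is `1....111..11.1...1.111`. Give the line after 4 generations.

1...11........1.11111.

1.11.1.1..111..1..11..
.1111.1...1.1.....11..
.1..11..1..1..111.11.1
1...11........1.11111.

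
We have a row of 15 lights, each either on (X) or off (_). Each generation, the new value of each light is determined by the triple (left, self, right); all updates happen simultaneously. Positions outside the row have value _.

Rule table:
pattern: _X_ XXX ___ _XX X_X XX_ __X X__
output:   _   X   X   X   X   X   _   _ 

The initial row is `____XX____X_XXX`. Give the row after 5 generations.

generation 1: XXX_XX_XX__XXXX
generation 2: XXXXXXXXX__XXXX
generation 3: XXXXXXXXX__XXXX  (fixed point — unchanged through generation 5)

XXXXXXXXX__XXXX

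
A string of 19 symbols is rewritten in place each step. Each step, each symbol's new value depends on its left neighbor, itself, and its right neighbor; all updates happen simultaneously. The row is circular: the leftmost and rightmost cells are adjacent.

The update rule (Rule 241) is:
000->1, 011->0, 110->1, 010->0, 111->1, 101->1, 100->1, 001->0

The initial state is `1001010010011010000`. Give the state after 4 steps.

0100101001001101110
0010010100100110111
1001001010010011011
1100100101001001101

1100100101001001101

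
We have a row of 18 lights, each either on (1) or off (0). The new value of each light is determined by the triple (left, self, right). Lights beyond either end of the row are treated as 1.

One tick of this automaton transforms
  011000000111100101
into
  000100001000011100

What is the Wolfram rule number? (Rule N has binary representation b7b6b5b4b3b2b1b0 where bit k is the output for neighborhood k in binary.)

22

position 10: 111 → 0  (bit 7 = 0)
position 2: 110 → 0  (bit 6 = 0)
position 0: 101 → 0  (bit 5 = 0)
position 3: 100 → 1  (bit 4 = 1)
position 1: 011 → 0  (bit 3 = 0)
position 15: 010 → 1  (bit 2 = 1)
position 8: 001 → 1  (bit 1 = 1)
position 4: 000 → 0  (bit 0 = 0)
bits b7..b0 = 00010110 = 22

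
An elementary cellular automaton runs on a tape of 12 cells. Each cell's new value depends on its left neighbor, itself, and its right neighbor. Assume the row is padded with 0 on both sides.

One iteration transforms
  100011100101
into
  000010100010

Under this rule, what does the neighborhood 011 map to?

1

At position 4 the neighborhood is 011; the next row has 1 there.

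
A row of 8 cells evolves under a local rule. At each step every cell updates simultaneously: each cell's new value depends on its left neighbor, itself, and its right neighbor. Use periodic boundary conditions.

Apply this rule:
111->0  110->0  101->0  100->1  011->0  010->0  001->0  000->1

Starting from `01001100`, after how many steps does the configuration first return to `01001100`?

16

00100011
10011000
01000110
00110001
10001100
01100010
00011001
11000100
00110010
10001001
01100100
00010011
11001000
00100110
10010001
01001100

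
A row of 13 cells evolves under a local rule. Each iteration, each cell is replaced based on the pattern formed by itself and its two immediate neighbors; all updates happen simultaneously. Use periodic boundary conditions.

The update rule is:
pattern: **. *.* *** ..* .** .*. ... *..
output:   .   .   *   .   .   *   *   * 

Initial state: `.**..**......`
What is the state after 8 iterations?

*.**.*.......

...*...******
**.***..****.
....*.*..**..
***.*.**...**
**..*...**..*
*.*.***...*..
*.*..*.**.**.
*.**.*.......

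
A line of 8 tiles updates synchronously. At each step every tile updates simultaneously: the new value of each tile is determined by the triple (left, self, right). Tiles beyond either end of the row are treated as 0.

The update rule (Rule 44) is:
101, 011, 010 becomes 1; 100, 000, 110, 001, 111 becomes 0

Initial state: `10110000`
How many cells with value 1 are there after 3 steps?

step 1: 11100000
step 2: 10000000
step 3: 10000000
count of 1: 1

1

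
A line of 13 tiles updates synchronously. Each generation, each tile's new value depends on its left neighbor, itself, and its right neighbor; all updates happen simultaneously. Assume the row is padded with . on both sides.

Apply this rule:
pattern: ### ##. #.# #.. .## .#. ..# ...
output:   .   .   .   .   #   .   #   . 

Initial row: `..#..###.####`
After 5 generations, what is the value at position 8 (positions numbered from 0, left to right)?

.

.#..##...#...
#..##...#....
..##...#.....
.##...#......
##...#.......
position 8 holds .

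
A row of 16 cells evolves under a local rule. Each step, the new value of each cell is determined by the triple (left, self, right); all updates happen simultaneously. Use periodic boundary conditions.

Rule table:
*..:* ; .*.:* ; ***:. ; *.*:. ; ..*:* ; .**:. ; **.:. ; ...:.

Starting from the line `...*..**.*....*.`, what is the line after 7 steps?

..****...**..***
**....*.*..**...
..*..**.***..*.*
*****......***.*
.....*....*.....
....***..***....
...*...**...*...

...*...**...*...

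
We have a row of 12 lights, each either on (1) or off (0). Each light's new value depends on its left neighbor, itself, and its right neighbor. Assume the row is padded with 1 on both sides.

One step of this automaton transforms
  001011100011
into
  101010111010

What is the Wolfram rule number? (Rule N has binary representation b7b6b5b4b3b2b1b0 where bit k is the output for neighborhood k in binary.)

93

position 5: 111 → 0  (bit 7 = 0)
position 6: 110 → 1  (bit 6 = 1)
position 3: 101 → 0  (bit 5 = 0)
position 0: 100 → 1  (bit 4 = 1)
position 4: 011 → 1  (bit 3 = 1)
position 2: 010 → 1  (bit 2 = 1)
position 1: 001 → 0  (bit 1 = 0)
position 8: 000 → 1  (bit 0 = 1)
bits b7..b0 = 01011101 = 93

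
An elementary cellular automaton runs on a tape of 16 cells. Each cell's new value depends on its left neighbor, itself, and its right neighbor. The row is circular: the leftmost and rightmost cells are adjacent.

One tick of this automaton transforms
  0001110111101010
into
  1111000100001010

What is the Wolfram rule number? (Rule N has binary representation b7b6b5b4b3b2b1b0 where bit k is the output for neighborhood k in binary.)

15

position 4: 111 → 0  (bit 7 = 0)
position 5: 110 → 0  (bit 6 = 0)
position 6: 101 → 0  (bit 5 = 0)
position 15: 100 → 0  (bit 4 = 0)
position 3: 011 → 1  (bit 3 = 1)
position 12: 010 → 1  (bit 2 = 1)
position 2: 001 → 1  (bit 1 = 1)
position 0: 000 → 1  (bit 0 = 1)
bits b7..b0 = 00001111 = 15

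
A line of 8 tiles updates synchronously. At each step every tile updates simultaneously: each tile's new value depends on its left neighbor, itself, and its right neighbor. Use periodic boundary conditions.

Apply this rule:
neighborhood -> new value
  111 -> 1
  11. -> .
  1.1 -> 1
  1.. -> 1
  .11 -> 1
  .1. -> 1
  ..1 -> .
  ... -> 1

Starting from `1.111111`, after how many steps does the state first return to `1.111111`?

step 1: .1111111
step 2: 1111111.
step 3: 111111.1
step 4: 11111.11
step 5: 1111.111
step 6: 111.1111
step 7: 11.11111
step 8: 1.111111

8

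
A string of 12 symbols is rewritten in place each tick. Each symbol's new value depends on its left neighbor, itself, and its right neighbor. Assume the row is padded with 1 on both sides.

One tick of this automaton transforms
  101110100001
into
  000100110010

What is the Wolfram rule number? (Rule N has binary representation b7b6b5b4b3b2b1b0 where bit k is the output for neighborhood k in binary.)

150

position 3: 111 → 1  (bit 7 = 1)
position 0: 110 → 0  (bit 6 = 0)
position 1: 101 → 0  (bit 5 = 0)
position 7: 100 → 1  (bit 4 = 1)
position 2: 011 → 0  (bit 3 = 0)
position 6: 010 → 1  (bit 2 = 1)
position 10: 001 → 1  (bit 1 = 1)
position 8: 000 → 0  (bit 0 = 0)
bits b7..b0 = 10010110 = 150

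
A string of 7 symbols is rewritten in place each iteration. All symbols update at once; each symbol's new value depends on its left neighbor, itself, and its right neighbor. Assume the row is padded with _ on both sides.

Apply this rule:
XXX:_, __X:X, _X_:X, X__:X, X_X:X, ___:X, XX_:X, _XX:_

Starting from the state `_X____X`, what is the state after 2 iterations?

iteration 1: XXXXXXX
iteration 2: ______X

______X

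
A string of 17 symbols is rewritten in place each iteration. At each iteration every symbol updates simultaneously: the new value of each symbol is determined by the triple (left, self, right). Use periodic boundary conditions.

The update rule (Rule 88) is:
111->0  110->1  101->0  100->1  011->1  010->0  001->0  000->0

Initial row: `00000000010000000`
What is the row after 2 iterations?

00000000000100000

00000000001000000
00000000000100000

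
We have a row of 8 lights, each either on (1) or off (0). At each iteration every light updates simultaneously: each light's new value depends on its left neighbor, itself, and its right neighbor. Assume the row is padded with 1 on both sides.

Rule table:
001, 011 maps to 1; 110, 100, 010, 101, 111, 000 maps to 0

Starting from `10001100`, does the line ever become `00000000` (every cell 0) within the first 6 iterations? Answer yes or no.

00011001
00110011
01100110
01001100
00011001  (repeats iteration 1; period 4)
iteration 6: 00110011
iteration 6 is 00110011, still not uniform 0

no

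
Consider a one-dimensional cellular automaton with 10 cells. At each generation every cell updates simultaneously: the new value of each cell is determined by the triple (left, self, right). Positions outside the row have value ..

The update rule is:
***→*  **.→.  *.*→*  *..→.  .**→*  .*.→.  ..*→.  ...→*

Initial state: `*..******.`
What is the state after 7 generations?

...*****..
**.****..*
*.****....
.****..***
.***...**.
.**..*.*..
.*....*..*

.*....*..*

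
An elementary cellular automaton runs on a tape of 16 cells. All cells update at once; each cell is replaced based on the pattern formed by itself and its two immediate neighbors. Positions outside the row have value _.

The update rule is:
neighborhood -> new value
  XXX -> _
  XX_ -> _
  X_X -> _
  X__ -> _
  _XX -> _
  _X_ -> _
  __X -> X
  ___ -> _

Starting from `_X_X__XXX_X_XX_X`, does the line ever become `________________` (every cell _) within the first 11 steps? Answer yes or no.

yes

step 1: X____X__________
step 2: ____X___________
step 3: ___X____________
step 4: __X_____________
step 5: _X______________
step 6: X_______________
step 7: ________________
all cells are _ at step 7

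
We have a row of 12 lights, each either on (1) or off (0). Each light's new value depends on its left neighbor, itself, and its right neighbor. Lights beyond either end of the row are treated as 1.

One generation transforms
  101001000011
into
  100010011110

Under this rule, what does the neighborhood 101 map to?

At position 1 the neighborhood is 101; the next row has 0 there.

0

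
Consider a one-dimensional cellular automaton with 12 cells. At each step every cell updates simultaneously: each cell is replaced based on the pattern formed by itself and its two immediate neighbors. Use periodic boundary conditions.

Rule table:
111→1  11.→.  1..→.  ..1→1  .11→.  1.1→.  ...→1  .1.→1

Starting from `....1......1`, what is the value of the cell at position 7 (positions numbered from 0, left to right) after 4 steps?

.1111.111111
..11...1111.
11...11.11..
...11......1
position 7 holds .

.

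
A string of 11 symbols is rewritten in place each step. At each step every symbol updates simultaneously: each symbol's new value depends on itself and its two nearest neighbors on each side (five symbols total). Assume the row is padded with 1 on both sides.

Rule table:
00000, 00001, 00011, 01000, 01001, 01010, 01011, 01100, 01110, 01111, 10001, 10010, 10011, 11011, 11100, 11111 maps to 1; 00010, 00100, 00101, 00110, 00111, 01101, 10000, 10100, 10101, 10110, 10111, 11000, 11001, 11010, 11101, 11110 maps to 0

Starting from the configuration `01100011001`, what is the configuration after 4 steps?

10101101010
00010000101
01001010010
00110101101

00110101101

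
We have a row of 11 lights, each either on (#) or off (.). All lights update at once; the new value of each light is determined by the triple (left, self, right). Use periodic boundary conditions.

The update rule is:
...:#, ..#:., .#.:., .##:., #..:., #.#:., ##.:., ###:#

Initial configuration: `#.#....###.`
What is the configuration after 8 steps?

step 1: ....##..#..
step 2: ###.......#
step 3: ##..#####..
step 4: .....###...
step 5: ####..#..##
step 6: ###.......#  (repeats step 2; period 4)
step 8: .....###...

.....###...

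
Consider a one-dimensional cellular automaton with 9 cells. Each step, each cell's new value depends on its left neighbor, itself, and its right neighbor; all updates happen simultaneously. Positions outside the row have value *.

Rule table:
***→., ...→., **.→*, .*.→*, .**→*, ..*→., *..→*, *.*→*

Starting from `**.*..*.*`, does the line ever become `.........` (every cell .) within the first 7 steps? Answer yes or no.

.****.***
**..***..
.**.*.**.
*********
.........
all cells are . at step 5

yes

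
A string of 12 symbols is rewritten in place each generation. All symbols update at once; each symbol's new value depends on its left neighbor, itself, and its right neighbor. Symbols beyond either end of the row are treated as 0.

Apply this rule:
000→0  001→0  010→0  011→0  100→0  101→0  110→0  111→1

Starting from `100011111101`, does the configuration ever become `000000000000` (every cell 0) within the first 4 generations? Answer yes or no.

000001111000
000000110000
000000000000
all cells are 0 at generation 3

yes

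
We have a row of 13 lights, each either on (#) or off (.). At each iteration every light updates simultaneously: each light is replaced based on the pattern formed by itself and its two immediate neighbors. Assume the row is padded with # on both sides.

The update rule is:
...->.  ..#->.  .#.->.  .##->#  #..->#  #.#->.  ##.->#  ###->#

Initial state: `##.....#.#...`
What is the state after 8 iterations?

iteration 1: ###.......#..
iteration 2: ####.......#.
iteration 3: #####........
iteration 4: ######.......
iteration 5: #######......
iteration 6: ########.....
iteration 7: #########....
iteration 8: ##########...

##########...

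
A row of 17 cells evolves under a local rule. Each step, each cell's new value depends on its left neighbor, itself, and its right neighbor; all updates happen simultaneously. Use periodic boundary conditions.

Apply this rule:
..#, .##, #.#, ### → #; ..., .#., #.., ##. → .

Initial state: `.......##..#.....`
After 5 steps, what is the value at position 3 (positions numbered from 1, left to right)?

......##..#......
.....##..#.......
....##..#........
...##..#.........
..##..#..........
position 3 holds #

#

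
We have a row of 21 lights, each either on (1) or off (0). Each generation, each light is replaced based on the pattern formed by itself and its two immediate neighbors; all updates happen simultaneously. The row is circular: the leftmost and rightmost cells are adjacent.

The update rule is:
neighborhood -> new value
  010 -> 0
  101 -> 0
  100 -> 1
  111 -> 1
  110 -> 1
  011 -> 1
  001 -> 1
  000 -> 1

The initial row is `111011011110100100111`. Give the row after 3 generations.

111011011110011011111
111011011111111011111
111011011111111011111

111011011111111011111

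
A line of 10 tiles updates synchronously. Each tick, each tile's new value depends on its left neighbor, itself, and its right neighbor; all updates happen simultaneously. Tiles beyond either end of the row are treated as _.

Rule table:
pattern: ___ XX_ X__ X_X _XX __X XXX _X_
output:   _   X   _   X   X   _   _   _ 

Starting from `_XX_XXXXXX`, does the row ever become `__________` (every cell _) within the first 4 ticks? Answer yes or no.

yes

_XXXX____X
_X__X_____
__________
all cells are _ at tick 3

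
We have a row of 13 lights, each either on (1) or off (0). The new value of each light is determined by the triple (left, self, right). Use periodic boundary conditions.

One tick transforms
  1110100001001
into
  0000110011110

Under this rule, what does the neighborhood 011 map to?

0

At position 12 the neighborhood is 011; the next row has 0 there.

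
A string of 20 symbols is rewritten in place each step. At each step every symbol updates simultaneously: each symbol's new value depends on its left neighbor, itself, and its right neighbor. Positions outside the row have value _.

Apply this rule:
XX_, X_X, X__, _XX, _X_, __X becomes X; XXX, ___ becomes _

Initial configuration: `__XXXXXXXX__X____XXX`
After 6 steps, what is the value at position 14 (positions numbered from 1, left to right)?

X

_XX______XXXXX__XX_X
XXXX____XX___XXXXXXX
X__XX__XXXX_XX_____X
XXXXXXXX__XXXXX___XX
X______XXXX___XX_XXX
XX____XX__XX_XXXXX_X
position 14 holds X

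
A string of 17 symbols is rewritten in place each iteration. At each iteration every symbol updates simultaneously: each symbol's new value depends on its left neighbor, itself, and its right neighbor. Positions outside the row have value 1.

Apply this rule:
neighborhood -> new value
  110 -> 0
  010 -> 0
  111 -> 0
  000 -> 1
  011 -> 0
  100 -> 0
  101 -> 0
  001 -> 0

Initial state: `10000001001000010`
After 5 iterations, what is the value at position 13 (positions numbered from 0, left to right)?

1

iteration 1: 00111100000011000
iteration 2: 00000001111000010
iteration 3: 01111100000011000
iteration 4: 00000001111000010  (repeats iteration 2; period 2)
iteration 5: 01111100000011000
position 13 holds 1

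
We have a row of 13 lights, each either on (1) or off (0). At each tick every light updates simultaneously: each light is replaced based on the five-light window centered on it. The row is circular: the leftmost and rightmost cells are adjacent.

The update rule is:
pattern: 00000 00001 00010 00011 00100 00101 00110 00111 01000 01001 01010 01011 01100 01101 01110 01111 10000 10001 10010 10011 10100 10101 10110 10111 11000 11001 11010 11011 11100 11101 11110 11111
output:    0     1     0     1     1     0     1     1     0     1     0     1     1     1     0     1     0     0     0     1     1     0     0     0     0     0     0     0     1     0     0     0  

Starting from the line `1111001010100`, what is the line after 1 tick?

1101000000111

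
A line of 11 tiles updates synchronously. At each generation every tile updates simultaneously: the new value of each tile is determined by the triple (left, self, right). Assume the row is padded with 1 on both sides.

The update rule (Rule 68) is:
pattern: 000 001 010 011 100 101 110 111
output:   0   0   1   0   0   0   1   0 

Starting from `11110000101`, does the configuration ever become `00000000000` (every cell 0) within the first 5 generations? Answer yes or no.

no

00010000100
00010000100  (fixed point — unchanged through generation 5)
generation 5 is 00010000100, still not uniform 0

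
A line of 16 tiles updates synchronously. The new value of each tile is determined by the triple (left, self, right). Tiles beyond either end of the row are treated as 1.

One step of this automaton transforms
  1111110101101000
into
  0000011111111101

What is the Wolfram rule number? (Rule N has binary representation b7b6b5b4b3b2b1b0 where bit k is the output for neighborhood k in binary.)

position 0: 111 → 0  (bit 7 = 0)
position 5: 110 → 1  (bit 6 = 1)
position 6: 101 → 1  (bit 5 = 1)
position 13: 100 → 1  (bit 4 = 1)
position 9: 011 → 1  (bit 3 = 1)
position 7: 010 → 1  (bit 2 = 1)
position 15: 001 → 1  (bit 1 = 1)
position 14: 000 → 0  (bit 0 = 0)
bits b7..b0 = 01111110 = 126

126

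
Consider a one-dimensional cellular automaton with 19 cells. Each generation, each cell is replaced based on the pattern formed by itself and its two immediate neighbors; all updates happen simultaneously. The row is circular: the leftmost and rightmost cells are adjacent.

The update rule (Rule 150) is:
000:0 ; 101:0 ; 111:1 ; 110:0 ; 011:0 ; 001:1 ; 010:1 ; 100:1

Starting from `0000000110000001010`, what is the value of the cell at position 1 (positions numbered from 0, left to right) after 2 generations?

0

generation 1: 0000001001000011011
generation 2: 1000011111100100000
position 1 holds 0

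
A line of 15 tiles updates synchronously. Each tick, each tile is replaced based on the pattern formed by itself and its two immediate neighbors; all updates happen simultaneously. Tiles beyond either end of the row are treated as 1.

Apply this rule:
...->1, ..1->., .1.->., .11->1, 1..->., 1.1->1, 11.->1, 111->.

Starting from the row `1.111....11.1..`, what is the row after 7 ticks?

11..1..1...111.

tick 1: 111.1.11.111...
tick 2: ..11.11111.1.1.
tick 3: ..1111...11.1.1
tick 4: ..1..1.1.111.11
tick 5: ......1.11.111.
tick 6: .1111..11111.11
tick 7: 11..1..1...111.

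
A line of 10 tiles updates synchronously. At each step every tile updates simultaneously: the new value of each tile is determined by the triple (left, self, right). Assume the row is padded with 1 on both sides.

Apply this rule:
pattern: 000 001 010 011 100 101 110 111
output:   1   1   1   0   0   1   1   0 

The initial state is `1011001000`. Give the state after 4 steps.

1101011011
0111101100
1000110101
1011011110

1011011110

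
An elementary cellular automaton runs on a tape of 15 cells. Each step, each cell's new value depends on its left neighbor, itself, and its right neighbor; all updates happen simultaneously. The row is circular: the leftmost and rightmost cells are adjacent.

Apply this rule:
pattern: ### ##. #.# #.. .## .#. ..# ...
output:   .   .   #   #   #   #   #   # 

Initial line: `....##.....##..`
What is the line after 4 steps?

step 1: #####.######.##
step 2: .....##.....##.
step 3: ######.######.#
step 4: ......##.....##

......##.....##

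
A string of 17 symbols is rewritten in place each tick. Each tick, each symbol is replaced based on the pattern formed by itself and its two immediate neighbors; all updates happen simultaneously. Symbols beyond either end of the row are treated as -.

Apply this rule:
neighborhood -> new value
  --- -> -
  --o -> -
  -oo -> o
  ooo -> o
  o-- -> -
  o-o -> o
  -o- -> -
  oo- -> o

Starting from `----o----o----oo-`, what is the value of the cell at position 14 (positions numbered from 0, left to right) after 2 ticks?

--------------oo-
--------------oo-
position 14 holds o

o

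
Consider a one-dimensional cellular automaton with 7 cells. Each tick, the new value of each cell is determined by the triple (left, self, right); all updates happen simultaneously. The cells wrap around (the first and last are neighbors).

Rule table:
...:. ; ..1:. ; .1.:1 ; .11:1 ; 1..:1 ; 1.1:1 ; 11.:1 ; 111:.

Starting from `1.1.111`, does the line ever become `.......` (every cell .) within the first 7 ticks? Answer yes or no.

11111..
1...11.
11..111
.11.1..
.11111.
.1...11
111..11
tick 7 is 111..11, still not uniform .

no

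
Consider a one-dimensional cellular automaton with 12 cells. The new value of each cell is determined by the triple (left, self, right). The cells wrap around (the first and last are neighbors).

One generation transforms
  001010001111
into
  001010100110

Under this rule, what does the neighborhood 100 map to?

At position 0 the neighborhood is 100; the next row has 0 there.

0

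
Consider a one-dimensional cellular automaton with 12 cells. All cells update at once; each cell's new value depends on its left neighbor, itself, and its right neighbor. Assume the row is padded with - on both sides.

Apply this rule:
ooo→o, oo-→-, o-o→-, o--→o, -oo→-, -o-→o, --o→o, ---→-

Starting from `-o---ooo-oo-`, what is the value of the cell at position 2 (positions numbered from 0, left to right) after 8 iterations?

ooo-o-o----o
-o--o-oo--oo
ooooo---oo--
-ooo-o-o--o-
o-o--o-ooooo
o-oooo--ooo-
o--oo-oo-o-o
ooo------o-o
position 2 holds o

o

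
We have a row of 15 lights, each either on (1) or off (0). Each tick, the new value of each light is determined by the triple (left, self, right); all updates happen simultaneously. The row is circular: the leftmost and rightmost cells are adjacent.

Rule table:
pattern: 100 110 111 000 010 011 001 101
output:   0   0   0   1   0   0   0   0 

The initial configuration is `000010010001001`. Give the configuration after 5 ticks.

011000000100000
000011110001111
011000000100000  (repeats tick 1; period 2)
tick 5: 011000000100000

011000000100000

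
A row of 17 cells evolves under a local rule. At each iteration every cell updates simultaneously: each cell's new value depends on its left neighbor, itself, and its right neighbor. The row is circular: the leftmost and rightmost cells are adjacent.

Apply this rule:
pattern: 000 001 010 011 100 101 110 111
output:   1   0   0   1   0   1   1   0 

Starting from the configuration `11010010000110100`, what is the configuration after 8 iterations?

iteration 1: 11100000110111000
iteration 2: 10101110111101010
iteration 3: 01011011100110101
iteration 4: 10111110100111010
iteration 5: 01100011000101101
iteration 6: 11101011010011110
iteration 7: 10110111100010011
iteration 8: 11111100101000010

11111100101000010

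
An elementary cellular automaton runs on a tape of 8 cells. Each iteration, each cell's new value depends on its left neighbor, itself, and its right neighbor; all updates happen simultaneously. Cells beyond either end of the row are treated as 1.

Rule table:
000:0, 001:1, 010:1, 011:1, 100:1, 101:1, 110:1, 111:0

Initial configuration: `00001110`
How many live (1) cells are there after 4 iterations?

10011011
11111110
00000011
10000110
count of 1: 3

3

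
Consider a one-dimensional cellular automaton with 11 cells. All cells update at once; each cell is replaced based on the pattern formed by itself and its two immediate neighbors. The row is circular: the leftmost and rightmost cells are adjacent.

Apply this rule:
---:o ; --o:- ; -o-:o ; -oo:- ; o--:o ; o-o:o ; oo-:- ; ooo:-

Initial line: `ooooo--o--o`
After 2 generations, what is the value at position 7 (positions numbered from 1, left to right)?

-----o-oo--
oooo-oo--oo
position 7 holds o

o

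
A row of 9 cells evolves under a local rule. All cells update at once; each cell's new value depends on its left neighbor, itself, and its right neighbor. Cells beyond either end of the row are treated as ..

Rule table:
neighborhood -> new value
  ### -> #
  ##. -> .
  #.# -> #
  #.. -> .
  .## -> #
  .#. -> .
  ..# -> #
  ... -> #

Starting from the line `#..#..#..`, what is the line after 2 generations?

##..#..#.

..#..#..#
##..#..#.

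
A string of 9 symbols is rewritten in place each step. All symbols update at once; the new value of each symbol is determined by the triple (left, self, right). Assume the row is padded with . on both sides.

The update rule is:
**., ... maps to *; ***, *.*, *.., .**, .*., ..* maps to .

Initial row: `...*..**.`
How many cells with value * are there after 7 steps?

**.....*.
.*.***...
.....*.**
****....*
...*.**..
**....*.*
.*.**....
count of *: 3

3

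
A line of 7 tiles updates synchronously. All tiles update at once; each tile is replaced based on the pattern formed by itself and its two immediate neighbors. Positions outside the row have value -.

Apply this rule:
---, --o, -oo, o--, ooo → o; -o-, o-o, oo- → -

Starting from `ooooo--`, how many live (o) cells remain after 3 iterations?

5

iteration 1: oooo-oo
iteration 2: ooo--o-
iteration 3: oo-oo-o
count of o: 5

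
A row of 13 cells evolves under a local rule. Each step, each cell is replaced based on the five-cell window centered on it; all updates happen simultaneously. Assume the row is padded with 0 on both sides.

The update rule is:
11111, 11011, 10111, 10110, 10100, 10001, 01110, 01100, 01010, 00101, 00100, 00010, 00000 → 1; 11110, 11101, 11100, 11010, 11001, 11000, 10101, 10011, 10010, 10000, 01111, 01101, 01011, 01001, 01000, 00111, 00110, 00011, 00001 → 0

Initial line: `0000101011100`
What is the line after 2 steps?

1101110011000
0011100001001

0011100001001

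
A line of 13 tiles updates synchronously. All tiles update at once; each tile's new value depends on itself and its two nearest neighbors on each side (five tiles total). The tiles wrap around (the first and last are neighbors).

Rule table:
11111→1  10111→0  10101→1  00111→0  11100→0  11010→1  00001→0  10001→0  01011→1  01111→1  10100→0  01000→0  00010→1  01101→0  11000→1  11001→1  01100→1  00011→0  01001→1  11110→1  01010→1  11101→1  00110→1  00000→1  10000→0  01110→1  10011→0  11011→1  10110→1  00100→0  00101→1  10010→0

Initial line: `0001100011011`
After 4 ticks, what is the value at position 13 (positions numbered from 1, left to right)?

1001110010111
0100101011011
1010111110110
1111011111101
position 13 holds 1

1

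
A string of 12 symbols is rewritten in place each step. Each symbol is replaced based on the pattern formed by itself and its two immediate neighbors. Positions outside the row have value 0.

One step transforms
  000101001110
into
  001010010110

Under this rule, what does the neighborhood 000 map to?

At position 0 the neighborhood is 000; the next row has 0 there.

0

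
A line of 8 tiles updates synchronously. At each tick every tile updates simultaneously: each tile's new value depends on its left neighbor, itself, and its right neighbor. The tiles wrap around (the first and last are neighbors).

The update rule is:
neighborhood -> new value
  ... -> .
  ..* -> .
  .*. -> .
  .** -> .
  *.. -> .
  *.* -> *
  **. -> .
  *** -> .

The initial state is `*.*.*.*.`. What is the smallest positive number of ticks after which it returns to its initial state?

.*.*.*.*
*.*.*.*.

2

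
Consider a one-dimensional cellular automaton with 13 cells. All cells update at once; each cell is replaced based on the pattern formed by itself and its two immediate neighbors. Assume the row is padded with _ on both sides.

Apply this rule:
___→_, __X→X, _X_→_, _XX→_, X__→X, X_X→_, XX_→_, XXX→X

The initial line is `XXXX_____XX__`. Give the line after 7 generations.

____X___X____

generation 1: _XX_X___X__X_
generation 2: X____X_X_XX_X
generation 3: _X__X________
generation 4: X_XX_X_______
generation 5: ______X______
generation 6: _____X_X_____
generation 7: ____X___X____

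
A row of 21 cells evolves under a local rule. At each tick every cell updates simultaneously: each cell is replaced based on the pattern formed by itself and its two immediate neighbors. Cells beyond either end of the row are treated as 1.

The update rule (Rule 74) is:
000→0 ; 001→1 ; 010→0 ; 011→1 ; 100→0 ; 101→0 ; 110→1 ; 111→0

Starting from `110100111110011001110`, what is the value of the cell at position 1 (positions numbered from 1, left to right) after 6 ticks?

010001100010111011010
000011100100101011000
000110101001000011001
001110000010000111011
011010000100001101010
011000001000011100000
position 1 holds 0

0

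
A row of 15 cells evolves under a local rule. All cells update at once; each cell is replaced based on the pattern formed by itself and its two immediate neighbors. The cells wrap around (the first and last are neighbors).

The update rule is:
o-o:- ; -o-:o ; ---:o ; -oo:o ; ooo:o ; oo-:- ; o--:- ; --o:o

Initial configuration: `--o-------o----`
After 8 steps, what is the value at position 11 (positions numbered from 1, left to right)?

step 1: ooo-ooooooo-ooo
step 2: oo--oooooo--ooo
step 3: o--oooooo--oooo
step 4: --oooooo--ooooo
step 5: -oooooo--ooooo-
step 6: oooooo--ooooo--
step 7: ooooo--ooooo--o
step 8: oooo--ooooo--oo
position 11 holds o

o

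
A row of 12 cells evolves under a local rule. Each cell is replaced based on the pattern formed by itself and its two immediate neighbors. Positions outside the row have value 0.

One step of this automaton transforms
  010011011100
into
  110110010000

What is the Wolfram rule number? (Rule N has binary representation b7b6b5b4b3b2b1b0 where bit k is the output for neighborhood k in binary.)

14

position 8: 111 → 0  (bit 7 = 0)
position 5: 110 → 0  (bit 6 = 0)
position 6: 101 → 0  (bit 5 = 0)
position 2: 100 → 0  (bit 4 = 0)
position 4: 011 → 1  (bit 3 = 1)
position 1: 010 → 1  (bit 2 = 1)
position 0: 001 → 1  (bit 1 = 1)
position 11: 000 → 0  (bit 0 = 0)
bits b7..b0 = 00001110 = 14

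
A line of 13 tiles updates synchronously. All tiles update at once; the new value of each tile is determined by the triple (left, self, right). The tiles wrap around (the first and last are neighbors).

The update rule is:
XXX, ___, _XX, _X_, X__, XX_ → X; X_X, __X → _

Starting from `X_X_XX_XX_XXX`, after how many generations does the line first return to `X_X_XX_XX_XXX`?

X_X_XX_XX_XXX

1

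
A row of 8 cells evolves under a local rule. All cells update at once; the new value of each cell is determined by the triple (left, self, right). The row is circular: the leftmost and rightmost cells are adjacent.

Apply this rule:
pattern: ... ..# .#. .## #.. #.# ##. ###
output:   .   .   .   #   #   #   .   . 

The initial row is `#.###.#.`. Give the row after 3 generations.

.##..#.#
##.#..#.
#.#.#..#

#.#.#..#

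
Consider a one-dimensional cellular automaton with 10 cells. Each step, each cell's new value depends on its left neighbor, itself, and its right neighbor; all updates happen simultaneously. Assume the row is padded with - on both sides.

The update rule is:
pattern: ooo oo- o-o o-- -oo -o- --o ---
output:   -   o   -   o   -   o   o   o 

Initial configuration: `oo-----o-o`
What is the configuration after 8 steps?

-ooooooo-o
o------o-o
oooooooo-o
-------o-o
oooooooo-o  (repeats step 3; period 2)
step 8: -------o-o

-------o-o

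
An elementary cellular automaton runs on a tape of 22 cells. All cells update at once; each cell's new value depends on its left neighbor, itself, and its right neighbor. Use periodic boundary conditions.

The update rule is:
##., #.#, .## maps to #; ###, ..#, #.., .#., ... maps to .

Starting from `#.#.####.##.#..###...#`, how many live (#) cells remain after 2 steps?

step 1: ##.##..#####...#.#...#
step 2: .####..#...#....#....#
count of #: 8

8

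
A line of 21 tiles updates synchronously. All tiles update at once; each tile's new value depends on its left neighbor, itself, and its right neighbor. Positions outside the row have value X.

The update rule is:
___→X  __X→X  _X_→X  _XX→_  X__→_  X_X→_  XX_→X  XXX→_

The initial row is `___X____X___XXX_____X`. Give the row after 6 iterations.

_XXX_XXXX_XX__X_XXXX_
___X____X__X_XX____X_
_XXX_XXXX_XX__X_XXXX_  (repeats iteration 1; period 2)
iteration 6: ___X____X__X_XX____X_

___X____X__X_XX____X_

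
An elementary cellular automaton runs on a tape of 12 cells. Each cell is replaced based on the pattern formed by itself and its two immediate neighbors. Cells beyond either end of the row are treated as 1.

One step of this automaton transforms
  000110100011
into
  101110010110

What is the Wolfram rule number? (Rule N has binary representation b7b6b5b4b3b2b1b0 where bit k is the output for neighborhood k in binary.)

90

position 11: 111 → 0  (bit 7 = 0)
position 4: 110 → 1  (bit 6 = 1)
position 5: 101 → 0  (bit 5 = 0)
position 0: 100 → 1  (bit 4 = 1)
position 3: 011 → 1  (bit 3 = 1)
position 6: 010 → 0  (bit 2 = 0)
position 2: 001 → 1  (bit 1 = 1)
position 1: 000 → 0  (bit 0 = 0)
bits b7..b0 = 01011010 = 90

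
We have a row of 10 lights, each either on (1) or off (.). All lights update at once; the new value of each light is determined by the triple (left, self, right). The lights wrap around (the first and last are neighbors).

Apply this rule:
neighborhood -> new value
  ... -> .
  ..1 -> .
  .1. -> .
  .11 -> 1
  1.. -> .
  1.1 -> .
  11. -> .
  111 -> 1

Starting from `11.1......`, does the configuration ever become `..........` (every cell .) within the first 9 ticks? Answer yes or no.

yes

tick 1: 1.........
tick 2: ..........
all cells are . at tick 2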